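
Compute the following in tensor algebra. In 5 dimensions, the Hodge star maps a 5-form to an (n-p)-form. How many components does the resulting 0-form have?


The Hodge dual of a p-form on an n-dimensional manifold is an (n-p)-form.
n = 5, p = 5, so dual degree = 5 - 5 = 0
The number of components is C(n, n-p) = C(5, 0) = 1

1


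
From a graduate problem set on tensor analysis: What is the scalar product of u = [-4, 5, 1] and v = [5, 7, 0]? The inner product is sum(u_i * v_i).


The inner product u . v = sum of u_i * v_i.
Term-by-term: -4 * 5, 5 * 7, 1 * 0
Products: -20, 35, 0
Sum = -20 + 35 + 0 = 15

15


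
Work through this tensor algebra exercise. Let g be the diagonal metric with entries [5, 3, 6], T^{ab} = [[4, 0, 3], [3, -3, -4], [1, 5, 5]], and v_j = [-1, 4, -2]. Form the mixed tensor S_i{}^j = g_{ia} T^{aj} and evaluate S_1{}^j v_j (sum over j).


Step 1: lower the first index. For a diagonal metric, g_{ia} T^{aj} = g_{ii} T^{ij} (no sum on i).
g_{11} = 5
S_1{}^1 = 5 * T^{11} = 5 * 4 = 20
S_1{}^2 = 5 * T^{12} = 5 * 0 = 0
S_1{}^3 = 5 * T^{13} = 5 * 3 = 15
Step 2: contract S_1{}^j with v_j.
S_1{}^1 * v_1 = 20 * -1 = -20
S_1{}^2 * v_2 = 0 * 4 = 0
S_1{}^3 * v_3 = 15 * -2 = -30
Result = -20 + 0 + -30 = -50

-50


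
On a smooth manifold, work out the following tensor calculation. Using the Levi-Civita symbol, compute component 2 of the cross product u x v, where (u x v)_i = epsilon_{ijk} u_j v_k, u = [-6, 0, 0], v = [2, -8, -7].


(u x v)_2 = sum_{j,k} epsilon_{2jk} u_j v_k. Only permutations of (1,2,3) contribute; the two non-zero terms are:
eps_{213} u_1 v_3 = -1 * -6 * -7 = -42
eps_{231} u_3 v_1 = 1 * 0 * 2 = 0
(u x v)_2 = -42

-42


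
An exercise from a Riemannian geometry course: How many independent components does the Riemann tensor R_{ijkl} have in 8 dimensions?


The Riemann tensor in d dimensions has d^2(d^2 - 1)/12 independent components.
d = 8, so d^2 = 64
d^2 - 1 = 63
d^2(d^2 - 1) = 64 * 63 = 4032
Divide by 12: 4032 / 12 = 336

336


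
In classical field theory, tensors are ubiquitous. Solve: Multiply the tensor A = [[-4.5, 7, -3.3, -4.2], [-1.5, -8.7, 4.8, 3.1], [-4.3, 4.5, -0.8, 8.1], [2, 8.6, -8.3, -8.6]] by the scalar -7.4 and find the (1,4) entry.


Scalar multiplication: (cA)_{ij} = c * A_{ij}.
c = -7.4
A_{14} = -4.2
(cA)_{14} = -7.4 * -4.2 = 31.08

31.08


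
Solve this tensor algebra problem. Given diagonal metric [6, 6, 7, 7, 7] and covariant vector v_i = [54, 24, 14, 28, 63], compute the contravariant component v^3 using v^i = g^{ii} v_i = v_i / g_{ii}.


To raise an index with a diagonal metric: v^i = v_i / g_{ii}.
For index 3: v_3 = 14, g_{33} = 7
v^3 = 14 / 7 = 2

2


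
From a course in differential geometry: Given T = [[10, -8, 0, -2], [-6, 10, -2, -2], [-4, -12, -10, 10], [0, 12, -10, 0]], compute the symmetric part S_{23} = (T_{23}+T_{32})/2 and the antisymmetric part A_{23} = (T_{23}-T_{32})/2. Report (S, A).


T_{23} = -2
T_{32} = -12
S_{23} = (-2 + -12)/2 = -14/2 = -7
A_{23} = (-2 - -12)/2 = 10/2 = 5
Check: S + A = -7 + 5 = -2 = T_{23}.

(-7, 5)


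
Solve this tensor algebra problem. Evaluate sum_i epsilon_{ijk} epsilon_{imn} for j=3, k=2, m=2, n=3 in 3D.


Using the identity: epsilon_{ijk} epsilon_{imn} = delta_{jm} delta_{kn} - delta_{jn} delta_{km}.
delta_{32} = 0
delta_{23} = 0
delta_{33} = 1
delta_{22} = 1
Result = 0 * 0 - 1 * 1 = 0 - 1 = -1

-1


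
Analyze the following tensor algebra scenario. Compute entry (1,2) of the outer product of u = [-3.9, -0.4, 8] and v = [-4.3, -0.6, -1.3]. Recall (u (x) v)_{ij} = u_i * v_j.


The outer product entry T_{ij} = u_i * v_j.
We need i=1, j=2.
u_1 = -3.9, v_2 = -0.6
T_{1,2} = -3.9 * -0.6 = 2.34

2.34


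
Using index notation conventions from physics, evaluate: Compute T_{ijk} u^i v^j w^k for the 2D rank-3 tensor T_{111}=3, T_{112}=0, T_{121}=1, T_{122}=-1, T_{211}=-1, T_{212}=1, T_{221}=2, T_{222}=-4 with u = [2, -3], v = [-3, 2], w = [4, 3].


S = sum over i,j,k of T_{ijk} u_i v_j w_k. Expanding all 8 terms:
T_{111}*u_1*v_1*w_1 = 3*2*-3*4 = -72  (running total: -72)
T_{112}*u_1*v_1*w_2 = 0*2*-3*3 = 0  (running total: -72)
T_{121}*u_1*v_2*w_1 = 1*2*2*4 = 16  (running total: -56)
T_{122}*u_1*v_2*w_2 = -1*2*2*3 = -12  (running total: -68)
T_{211}*u_2*v_1*w_1 = -1*-3*-3*4 = -36  (running total: -104)
T_{212}*u_2*v_1*w_2 = 1*-3*-3*3 = 27  (running total: -77)
T_{221}*u_2*v_2*w_1 = 2*-3*2*4 = -48  (running total: -125)
T_{222}*u_2*v_2*w_2 = -4*-3*2*3 = 72  (running total: -53)
S = -53

-53


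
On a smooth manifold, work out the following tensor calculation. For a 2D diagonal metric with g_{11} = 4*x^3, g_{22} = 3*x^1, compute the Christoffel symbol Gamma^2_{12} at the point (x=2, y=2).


For a diagonal metric, Gamma^k_{ij} = (1/2) g^{kk} (dg_{ik}/dx_j + dg_{jk}/dx_i - dg_{ij}/dx_k).
The metric is diagonal, so g_{ab} = 0 for a != b.
At the given point: g_{11} = 32, g_{22} = 6
g^{22} = 1/6
dg_{12}/dx_2 = 0 (off-diagonal)
dg_{22}/dx_1 = dg_{22}/dx_1 = 3
dg_{12}/dx_2 = 0 (off-diagonal)
Numerator = 0 + 3 - 0 = 3
Gamma^2_{12} = 3 / (2 * 6) = 1/4

1/4


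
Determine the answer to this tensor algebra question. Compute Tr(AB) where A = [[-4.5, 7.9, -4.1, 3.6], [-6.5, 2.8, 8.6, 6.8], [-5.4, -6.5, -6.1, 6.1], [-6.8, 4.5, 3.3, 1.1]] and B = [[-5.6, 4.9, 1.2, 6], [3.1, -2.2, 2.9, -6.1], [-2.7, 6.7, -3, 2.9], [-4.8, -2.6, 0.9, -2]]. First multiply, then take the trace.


Tr(AB) = sum_i (AB)_{ii} where (AB)_{ii} = sum_k A_{ik} B_{ki}.
(AB)_{11} = -4.5*-5.6 + 7.9*3.1 + -4.1*-2.7 + 3.6*-4.8 = 43.48
(AB)_{22} = -6.5*4.9 + 2.8*-2.2 + 8.6*6.7 + 6.8*-2.6 = 1.93
(AB)_{33} = -5.4*1.2 + -6.5*2.9 + -6.1*-3 + 6.1*0.9 = -1.54
(AB)_{44} = -6.8*6 + 4.5*-6.1 + 3.3*2.9 + 1.1*-2 = -60.88
Tr(AB) = 43.48 + 1.93 + -1.54 + -60.88 = -17.01

-17.01


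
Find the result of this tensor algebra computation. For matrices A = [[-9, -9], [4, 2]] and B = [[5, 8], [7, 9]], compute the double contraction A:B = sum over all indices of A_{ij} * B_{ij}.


A:B = sum over all i,j of A_{ij} * B_{ij}.
Row 1: -9*5=-45, -9*8=-72 => row sum = -117
Row 2: 4*7=28, 2*9=18 => row sum = 46
Total = -117 + 46 = -71

-71


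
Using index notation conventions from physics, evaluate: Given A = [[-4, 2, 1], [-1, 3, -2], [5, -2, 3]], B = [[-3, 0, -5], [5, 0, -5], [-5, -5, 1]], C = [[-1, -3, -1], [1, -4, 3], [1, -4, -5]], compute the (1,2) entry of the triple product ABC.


(ABC)_{12} = sum_m (AB)_{1m} C_{m2}. First compute row 1 of AB.
(AB)_{11} = -4*-3 + 2*5 + 1*-5 = 17
(AB)_{12} = -4*0 + 2*0 + 1*-5 = -5
(AB)_{13} = -4*-5 + 2*-5 + 1*1 = 11
Now contract with column 2 of C:
(AB)_{11} * C_{12} = 17 * -3 = -51
(AB)_{12} * C_{22} = -5 * -4 = 20
(AB)_{13} * C_{32} = 11 * -4 = -44
(ABC)_{12} = -51 + 20 + -44 = -75

-75


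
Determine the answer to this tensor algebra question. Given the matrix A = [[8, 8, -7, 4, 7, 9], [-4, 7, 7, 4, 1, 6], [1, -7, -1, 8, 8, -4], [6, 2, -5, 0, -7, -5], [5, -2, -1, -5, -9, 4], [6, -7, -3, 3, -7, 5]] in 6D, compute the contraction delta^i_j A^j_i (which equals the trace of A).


The contraction (trace) of a rank-2 tensor is the sum of its diagonal elements.
Diagonal entries: A[1,1] = 8, A[2,2] = 7, A[3,3] = -1, A[4,4] = 0, A[5,5] = -9, A[6,6] = 5
Tr(A) = 8 + 7 + -1 + 0 + -9 + 5 = 10

10


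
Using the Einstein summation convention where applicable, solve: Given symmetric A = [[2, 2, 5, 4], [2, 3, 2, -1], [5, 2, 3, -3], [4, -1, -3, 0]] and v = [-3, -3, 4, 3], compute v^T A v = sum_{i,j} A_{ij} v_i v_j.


First compute Av:
(Av)_1 = 2*-3 + 2*-3 + 5*4 + 4*3 = 20
(Av)_2 = 2*-3 + 3*-3 + 2*4 + -1*3 = -10
(Av)_3 = 5*-3 + 2*-3 + 3*4 + -3*3 = -18
(Av)_4 = 4*-3 + -1*-3 + -3*4 + 0*3 = -21
Av = [20, -10, -18, -21]
Then v^T (Av) = -3*20 + -3*-10 + 4*-18 + 3*-21
= -60 + 30 + -72 + -63 = -165

-165


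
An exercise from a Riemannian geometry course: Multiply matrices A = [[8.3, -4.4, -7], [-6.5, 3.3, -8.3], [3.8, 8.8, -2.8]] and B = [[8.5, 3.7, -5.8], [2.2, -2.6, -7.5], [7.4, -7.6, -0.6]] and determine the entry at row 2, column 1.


(AB)_{ij} = sum_k A_{ik} B_{kj}.
For i=2, j=1:
A_{21} * B_{11} = -6.5 * 8.5 = -55.25
A_{22} * B_{21} = 3.3 * 2.2 = 7.26
A_{23} * B_{31} = -8.3 * 7.4 = -61.42
Sum = -55.25 + 7.26 + -61.42 = -109.41

-109.41


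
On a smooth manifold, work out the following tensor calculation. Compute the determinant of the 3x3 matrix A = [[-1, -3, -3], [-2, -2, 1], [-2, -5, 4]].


Expanding along the first row, det(A) = a11*M_11 - a12*M_12 + a13*M_13, where M_1j is the (1,j) minor.
Minor M_11 = -2*4 - 1*-5 = -3
Minor M_12 = -2*4 - 1*-2 = -6
Minor M_13 = -2*-5 - -2*-2 = 6
det = -1*(-3) - -3*(-6) + -3*(6)
    = 3 - 18 + -18
    = -33

-33


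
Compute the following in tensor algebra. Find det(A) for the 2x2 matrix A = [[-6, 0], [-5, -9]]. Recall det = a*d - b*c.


For a 2x2 matrix [[a, b], [c, d]], det = a*d - b*c.
a = -6, b = 0, c = -5, d = -9
a*d = -6 * -9 = 54
b*c = 0 * -5 = 0
det = 54 - 0 = 54

54


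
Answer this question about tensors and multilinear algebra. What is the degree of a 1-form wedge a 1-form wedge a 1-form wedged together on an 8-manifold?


The degree of a wedge product is the sum of the degrees of the individual forms.
Degrees: 1, 1, 1
Total degree = 1 + 1 + 1 = 3

3


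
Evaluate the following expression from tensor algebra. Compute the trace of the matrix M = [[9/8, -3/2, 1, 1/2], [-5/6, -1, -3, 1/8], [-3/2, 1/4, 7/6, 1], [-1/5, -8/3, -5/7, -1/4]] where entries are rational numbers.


The trace is the sum of diagonal entries.
Diagonal: M[1,1] = 9/8, M[2,2] = -1, M[3,3] = 7/6, M[4,4] = -1/4
Tr(M) = 9/8 + -1 + 7/6 + -1/4
Computing step by step:
After adding M[1,1]: 9/8
After adding M[2,2]: 1/8
After adding M[3,3]: 31/24
After adding M[4,4]: 25/24
Tr(M) = 25/24

25/24


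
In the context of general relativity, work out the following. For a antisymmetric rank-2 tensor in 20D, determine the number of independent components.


A antisymmetric rank-2 tensor in d dimensions has d(d-1)/2 independent components.
d = 20
d(d-1)/2 = 20 * 19 / 2 = 380 / 2 = 190

190


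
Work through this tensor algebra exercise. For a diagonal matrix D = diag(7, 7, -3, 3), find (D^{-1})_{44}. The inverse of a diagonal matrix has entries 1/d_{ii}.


For a diagonal matrix, the inverse has entries (D^{-1})_{ii} = 1/d_{ii}.
The diagonal entries are: d_{11} = 7, d_{22} = 7, d_{33} = -3, d_{44} = 3
We need (D^{-1})_{44} = 1/d_{44} = 1/3 = 1/3

1/3


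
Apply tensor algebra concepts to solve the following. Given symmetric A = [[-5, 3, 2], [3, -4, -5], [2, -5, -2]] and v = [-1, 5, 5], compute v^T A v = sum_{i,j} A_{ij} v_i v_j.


First compute Av:
(Av)_1 = -5*-1 + 3*5 + 2*5 = 30
(Av)_2 = 3*-1 + -4*5 + -5*5 = -48
(Av)_3 = 2*-1 + -5*5 + -2*5 = -37
Av = [30, -48, -37]
Then v^T (Av) = -1*30 + 5*-48 + 5*-37
= -30 + -240 + -185 = -455

-455


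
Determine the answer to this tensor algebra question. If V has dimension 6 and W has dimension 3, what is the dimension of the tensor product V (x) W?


The dimension of a tensor product is the product of dimensions.
dim(V) = 6, dim(W) = 3
dim(V (x) W) = 6 * 3 = 18

18


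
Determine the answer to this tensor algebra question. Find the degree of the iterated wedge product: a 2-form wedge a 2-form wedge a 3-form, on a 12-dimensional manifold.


The degree of a wedge product is the sum of the degrees of the individual forms.
Degrees: 2, 2, 3
Total degree = 2 + 2 + 3 = 7

7


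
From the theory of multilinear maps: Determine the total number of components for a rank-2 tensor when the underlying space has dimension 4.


The number of components of a rank-r tensor in d dimensions is d^r.
Here d = 4 and r = 2.
4^2 = 16

16


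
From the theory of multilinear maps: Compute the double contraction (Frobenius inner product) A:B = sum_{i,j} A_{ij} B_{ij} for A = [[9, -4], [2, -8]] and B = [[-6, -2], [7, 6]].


A:B = sum over all i,j of A_{ij} * B_{ij}.
Row 1: 9*-6=-54, -4*-2=8 => row sum = -46
Row 2: 2*7=14, -8*6=-48 => row sum = -34
Total = -46 + -34 = -80

-80


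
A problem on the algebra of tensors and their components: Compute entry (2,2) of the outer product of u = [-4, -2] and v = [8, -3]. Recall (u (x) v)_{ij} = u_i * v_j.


The outer product entry T_{ij} = u_i * v_j.
We need i=2, j=2.
u_2 = -2, v_2 = -3
T_{2,2} = -2 * -3 = 6

6


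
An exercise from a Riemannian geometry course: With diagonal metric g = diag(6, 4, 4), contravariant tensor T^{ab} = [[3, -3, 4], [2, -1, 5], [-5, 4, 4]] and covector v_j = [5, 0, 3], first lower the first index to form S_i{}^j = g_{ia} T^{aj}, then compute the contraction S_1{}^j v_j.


Step 1: lower the first index. For a diagonal metric, g_{ia} T^{aj} = g_{ii} T^{ij} (no sum on i).
g_{11} = 6
S_1{}^1 = 6 * T^{11} = 6 * 3 = 18
S_1{}^2 = 6 * T^{12} = 6 * -3 = -18
S_1{}^3 = 6 * T^{13} = 6 * 4 = 24
Step 2: contract S_1{}^j with v_j.
S_1{}^1 * v_1 = 18 * 5 = 90
S_1{}^2 * v_2 = -18 * 0 = 0
S_1{}^3 * v_3 = 24 * 3 = 72
Result = 90 + 0 + 72 = 162

162


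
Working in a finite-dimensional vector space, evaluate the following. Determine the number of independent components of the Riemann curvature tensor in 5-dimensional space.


The Riemann tensor in d dimensions has d^2(d^2 - 1)/12 independent components.
d = 5, so d^2 = 25
d^2 - 1 = 24
d^2(d^2 - 1) = 25 * 24 = 600
Divide by 12: 600 / 12 = 50

50


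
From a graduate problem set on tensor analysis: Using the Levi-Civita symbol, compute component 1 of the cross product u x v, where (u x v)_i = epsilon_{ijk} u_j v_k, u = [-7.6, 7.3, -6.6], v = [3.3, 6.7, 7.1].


(u x v)_1 = sum_{j,k} epsilon_{1jk} u_j v_k. Only permutations of (1,2,3) contribute; the two non-zero terms are:
eps_{123} u_2 v_3 = 1 * 7.3 * 7.1 = 51.83
eps_{132} u_3 v_2 = -1 * -6.6 * 6.7 = 44.22
(u x v)_1 = 96.05

96.05


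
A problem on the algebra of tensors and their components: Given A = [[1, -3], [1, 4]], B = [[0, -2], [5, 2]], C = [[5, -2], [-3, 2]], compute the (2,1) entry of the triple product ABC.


(ABC)_{21} = sum_m (AB)_{2m} C_{m1}. First compute row 2 of AB.
(AB)_{21} = 1*0 + 4*5 = 20
(AB)_{22} = 1*-2 + 4*2 = 6
Now contract with column 1 of C:
(AB)_{21} * C_{11} = 20 * 5 = 100
(AB)_{22} * C_{21} = 6 * -3 = -18
(ABC)_{21} = 100 + -18 = 82

82


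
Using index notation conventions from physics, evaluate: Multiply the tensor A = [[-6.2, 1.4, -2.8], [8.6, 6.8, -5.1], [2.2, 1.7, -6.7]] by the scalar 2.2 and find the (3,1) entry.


Scalar multiplication: (cA)_{ij} = c * A_{ij}.
c = 2.2
A_{31} = 2.2
(cA)_{31} = 2.2 * 2.2 = 4.84

4.84


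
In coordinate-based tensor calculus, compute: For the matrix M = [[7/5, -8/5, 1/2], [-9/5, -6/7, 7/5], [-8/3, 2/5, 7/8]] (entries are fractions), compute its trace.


The trace is the sum of diagonal entries.
Diagonal: M[1,1] = 7/5, M[2,2] = -6/7, M[3,3] = 7/8
Tr(M) = 7/5 + -6/7 + 7/8
Computing step by step:
After adding M[1,1]: 7/5
After adding M[2,2]: 19/35
After adding M[3,3]: 397/280
Tr(M) = 397/280

397/280


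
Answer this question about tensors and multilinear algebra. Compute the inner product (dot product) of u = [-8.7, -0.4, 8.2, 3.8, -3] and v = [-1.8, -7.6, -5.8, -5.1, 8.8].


The inner product u . v = sum of u_i * v_i.
Term-by-term: -8.7 * -1.8, -0.4 * -7.6, 8.2 * -5.8, 3.8 * -5.1, -3 * 8.8
Products: 15.66, 3.04, -47.56, -19.38, -26.4
Sum = 15.66 + 3.04 + -47.56 + -19.38 + -26.4 = -74.64

-74.64


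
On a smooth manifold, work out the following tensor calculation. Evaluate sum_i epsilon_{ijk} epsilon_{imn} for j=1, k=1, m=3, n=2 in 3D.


Using the identity: epsilon_{ijk} epsilon_{imn} = delta_{jm} delta_{kn} - delta_{jn} delta_{km}.
delta_{13} = 0
delta_{12} = 0
delta_{12} = 0
delta_{13} = 0
Result = 0 * 0 - 0 * 0 = 0 - 0 = 0

0


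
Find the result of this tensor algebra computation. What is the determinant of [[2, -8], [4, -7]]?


For a 2x2 matrix [[a, b], [c, d]], det = a*d - b*c.
a = 2, b = -8, c = 4, d = -7
a*d = 2 * -7 = -14
b*c = -8 * 4 = -32
det = -14 - -32 = 18

18


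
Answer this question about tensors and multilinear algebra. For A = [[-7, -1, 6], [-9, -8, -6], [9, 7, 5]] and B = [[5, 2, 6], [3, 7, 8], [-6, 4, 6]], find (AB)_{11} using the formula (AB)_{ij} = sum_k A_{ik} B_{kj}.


(AB)_{ij} = sum_k A_{ik} B_{kj}.
For i=1, j=1:
A_{11} * B_{11} = -7 * 5 = -35
A_{12} * B_{21} = -1 * 3 = -3
A_{13} * B_{31} = 6 * -6 = -36
Sum = -35 + -3 + -36 = -74

-74


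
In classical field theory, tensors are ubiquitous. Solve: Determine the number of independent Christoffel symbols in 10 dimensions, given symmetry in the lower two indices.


Christoffel symbols Gamma^k_{ij} are symmetric in i,j, so there are d * d(d+1)/2 independent symbols.
d = 10
d(d+1)/2 = 10 * 11 / 2 = 55
Total = 10 * 55 = 550

550


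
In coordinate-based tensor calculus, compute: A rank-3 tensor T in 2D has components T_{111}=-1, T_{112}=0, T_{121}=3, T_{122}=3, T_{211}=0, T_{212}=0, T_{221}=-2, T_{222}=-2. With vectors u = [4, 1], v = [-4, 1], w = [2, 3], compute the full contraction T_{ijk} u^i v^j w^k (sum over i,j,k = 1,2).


S = sum over i,j,k of T_{ijk} u_i v_j w_k. Expanding all 8 terms:
T_{111}*u_1*v_1*w_1 = -1*4*-4*2 = 32  (running total: 32)
T_{112}*u_1*v_1*w_2 = 0*4*-4*3 = 0  (running total: 32)
T_{121}*u_1*v_2*w_1 = 3*4*1*2 = 24  (running total: 56)
T_{122}*u_1*v_2*w_2 = 3*4*1*3 = 36  (running total: 92)
T_{211}*u_2*v_1*w_1 = 0*1*-4*2 = 0  (running total: 92)
T_{212}*u_2*v_1*w_2 = 0*1*-4*3 = 0  (running total: 92)
T_{221}*u_2*v_2*w_1 = -2*1*1*2 = -4  (running total: 88)
T_{222}*u_2*v_2*w_2 = -2*1*1*3 = -6  (running total: 82)
S = 82

82


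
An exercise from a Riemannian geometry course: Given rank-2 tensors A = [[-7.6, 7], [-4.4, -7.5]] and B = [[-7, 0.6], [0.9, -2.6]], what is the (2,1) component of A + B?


Tensor addition is component-wise: (A + B)_{ij} = A_{ij} + B_{ij}.
A_{21} = -4.4
B_{21} = 0.9
(A + B)_{21} = -4.4 + 0.9 = -3.5

-3.5


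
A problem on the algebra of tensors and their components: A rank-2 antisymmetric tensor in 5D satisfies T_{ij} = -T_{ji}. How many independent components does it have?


An antisymmetric rank-2 tensor satisfies A_{ij} = -A_{ji}, so diagonal entries are zero.
The independent components are the upper-triangular entries: C(n, 2) = n(n-1)/2.
n = 5
C(5, 2) = 5 * 4 / 2 = 20 / 2 = 10

10


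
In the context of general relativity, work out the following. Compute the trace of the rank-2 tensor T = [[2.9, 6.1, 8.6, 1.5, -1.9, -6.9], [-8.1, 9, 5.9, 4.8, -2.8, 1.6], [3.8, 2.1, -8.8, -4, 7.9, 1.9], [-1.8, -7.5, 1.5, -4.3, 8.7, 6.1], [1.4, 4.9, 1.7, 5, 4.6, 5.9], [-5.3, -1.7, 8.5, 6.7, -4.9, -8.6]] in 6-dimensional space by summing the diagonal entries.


The contraction (trace) of a rank-2 tensor is the sum of its diagonal elements.
Diagonal entries: A[1,1] = 2.9, A[2,2] = 9, A[3,3] = -8.8, A[4,4] = -4.3, A[5,5] = 4.6, A[6,6] = -8.6
Tr(A) = 2.9 + 9 + -8.8 + -4.3 + 4.6 + -8.6 = -5.2

-5.2


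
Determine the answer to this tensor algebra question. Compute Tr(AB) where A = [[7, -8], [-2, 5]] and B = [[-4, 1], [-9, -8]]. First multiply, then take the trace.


Tr(AB) = sum_i (AB)_{ii} where (AB)_{ii} = sum_k A_{ik} B_{ki}.
(AB)_{11} = 7*-4 + -8*-9 = 44
(AB)_{22} = -2*1 + 5*-8 = -42
Tr(AB) = 44 + -42 = 2

2


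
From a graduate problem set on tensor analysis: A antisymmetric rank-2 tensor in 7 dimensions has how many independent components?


A antisymmetric rank-2 tensor in d dimensions has d(d-1)/2 independent components.
d = 7
d(d-1)/2 = 7 * 6 / 2 = 42 / 2 = 21

21


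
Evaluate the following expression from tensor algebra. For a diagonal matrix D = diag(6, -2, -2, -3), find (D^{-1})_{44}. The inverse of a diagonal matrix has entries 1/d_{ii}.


For a diagonal matrix, the inverse has entries (D^{-1})_{ii} = 1/d_{ii}.
The diagonal entries are: d_{11} = 6, d_{22} = -2, d_{33} = -2, d_{44} = -3
We need (D^{-1})_{44} = 1/d_{44} = 1/-3 = -1/3

-1/3


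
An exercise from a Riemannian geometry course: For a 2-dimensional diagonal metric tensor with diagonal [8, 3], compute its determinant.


For a diagonal metric, the determinant is the product of diagonal entries.
Diagonal entries: 8, 3
det(g) = 8 * 3 = 24

24


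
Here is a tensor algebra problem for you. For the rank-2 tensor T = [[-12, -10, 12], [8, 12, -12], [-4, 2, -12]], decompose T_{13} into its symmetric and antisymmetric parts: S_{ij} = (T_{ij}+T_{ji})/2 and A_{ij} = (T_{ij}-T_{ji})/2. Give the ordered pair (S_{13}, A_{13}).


T_{13} = 12
T_{31} = -4
S_{13} = (12 + -4)/2 = 8/2 = 4
A_{13} = (12 - -4)/2 = 16/2 = 8
Check: S + A = 4 + 8 = 12 = T_{13}.

(4, 8)


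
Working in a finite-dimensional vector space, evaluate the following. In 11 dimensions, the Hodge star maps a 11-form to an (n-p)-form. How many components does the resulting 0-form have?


The Hodge dual of a p-form on an n-dimensional manifold is an (n-p)-form.
n = 11, p = 11, so dual degree = 11 - 11 = 0
The number of components is C(n, n-p) = C(11, 0) = 1

1


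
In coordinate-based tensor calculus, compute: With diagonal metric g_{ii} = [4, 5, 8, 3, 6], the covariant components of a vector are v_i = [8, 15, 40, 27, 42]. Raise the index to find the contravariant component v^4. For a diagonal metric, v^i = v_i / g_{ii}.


To raise an index with a diagonal metric: v^i = v_i / g_{ii}.
For index 4: v_4 = 27, g_{44} = 3
v^4 = 27 / 3 = 9

9


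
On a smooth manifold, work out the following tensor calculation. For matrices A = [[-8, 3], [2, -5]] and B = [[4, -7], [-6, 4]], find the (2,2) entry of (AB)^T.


(AB)^T_{ij} = (AB)_{ji} = sum_k A_{jk} B_{ki}.
For i=2, j=2 we need (AB)_{22}:
A_{21} * B_{12} = 2 * -7 = -14
A_{22} * B_{22} = -5 * 4 = -20
Sum = -14 + -20 = -34

-34


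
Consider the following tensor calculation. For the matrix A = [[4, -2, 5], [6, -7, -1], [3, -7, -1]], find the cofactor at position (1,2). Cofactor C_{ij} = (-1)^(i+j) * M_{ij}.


To find cofactor C_{12}, delete row 1 and column 2.
The resulting 2x2 submatrix is: [[6, -1], [3, -1]]
Minor M_{12} = 6*-1 - -1*3
  = -6 - -3 = -3
Sign = (-1)^(1+2) = (-1)^3 = -1
Cofactor C_{12} = -1 * -3 = 3

3


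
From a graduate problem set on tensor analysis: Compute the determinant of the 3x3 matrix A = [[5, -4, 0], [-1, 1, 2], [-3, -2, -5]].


Expanding along the first row, det(A) = a11*M_11 - a12*M_12 + a13*M_13, where M_1j is the (1,j) minor.
Minor M_11 = 1*-5 - 2*-2 = -1
Minor M_12 = -1*-5 - 2*-3 = 11
Minor M_13 = -1*-2 - 1*-3 = 5
det = 5*(-1) - -4*(11) + 0*(5)
    = -5 - -44 + 0
    = 39

39


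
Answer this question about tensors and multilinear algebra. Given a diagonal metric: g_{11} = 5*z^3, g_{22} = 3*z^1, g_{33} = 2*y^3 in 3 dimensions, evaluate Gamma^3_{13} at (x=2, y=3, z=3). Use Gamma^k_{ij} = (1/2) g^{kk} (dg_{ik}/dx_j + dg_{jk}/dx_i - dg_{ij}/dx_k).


For a diagonal metric, Gamma^k_{ij} = (1/2) g^{kk} (dg_{ik}/dx_j + dg_{jk}/dx_i - dg_{ij}/dx_k).
The metric is diagonal, so g_{ab} = 0 for a != b.
At the given point: g_{11} = 135, g_{22} = 9, g_{33} = 54
g^{33} = 1/54
dg_{13}/dx_3 = 0 (off-diagonal)
dg_{33}/dx_1 = dg_{33}/dx_1 = 0
dg_{13}/dx_3 = 0 (off-diagonal)
Numerator = 0 + 0 - 0 = 0
Gamma^3_{13} = 0 / (2 * 54) = 0

0


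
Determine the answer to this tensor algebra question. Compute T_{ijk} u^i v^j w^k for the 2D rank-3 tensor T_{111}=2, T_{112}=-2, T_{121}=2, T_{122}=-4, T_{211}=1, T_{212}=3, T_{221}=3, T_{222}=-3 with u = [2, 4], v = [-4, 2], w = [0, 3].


S = sum over i,j,k of T_{ijk} u_i v_j w_k. Expanding all 8 terms:
T_{111}*u_1*v_1*w_1 = 2*2*-4*0 = 0  (running total: 0)
T_{112}*u_1*v_1*w_2 = -2*2*-4*3 = 48  (running total: 48)
T_{121}*u_1*v_2*w_1 = 2*2*2*0 = 0  (running total: 48)
T_{122}*u_1*v_2*w_2 = -4*2*2*3 = -48  (running total: 0)
T_{211}*u_2*v_1*w_1 = 1*4*-4*0 = 0  (running total: 0)
T_{212}*u_2*v_1*w_2 = 3*4*-4*3 = -144  (running total: -144)
T_{221}*u_2*v_2*w_1 = 3*4*2*0 = 0  (running total: -144)
T_{222}*u_2*v_2*w_2 = -3*4*2*3 = -72  (running total: -216)
S = -216

-216


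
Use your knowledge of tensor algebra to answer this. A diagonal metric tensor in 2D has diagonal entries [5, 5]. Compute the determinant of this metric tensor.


For a diagonal metric, the determinant is the product of diagonal entries.
Diagonal entries: 5, 5
det(g) = 5 * 5 = 25

25


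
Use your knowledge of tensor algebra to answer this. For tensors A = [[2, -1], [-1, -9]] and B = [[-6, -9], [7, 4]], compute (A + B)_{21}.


Tensor addition is component-wise: (A + B)_{ij} = A_{ij} + B_{ij}.
A_{21} = -1
B_{21} = 7
(A + B)_{21} = -1 + 7 = 6

6


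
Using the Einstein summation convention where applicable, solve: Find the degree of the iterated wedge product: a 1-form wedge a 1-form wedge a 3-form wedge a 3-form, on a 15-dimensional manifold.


The degree of a wedge product is the sum of the degrees of the individual forms.
Degrees: 1, 1, 3, 3
Total degree = 1 + 1 + 3 + 3 = 8

8


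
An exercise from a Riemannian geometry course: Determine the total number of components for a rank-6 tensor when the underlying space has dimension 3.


The number of components of a rank-r tensor in d dimensions is d^r.
Here d = 3 and r = 6.
3^6 = 729

729


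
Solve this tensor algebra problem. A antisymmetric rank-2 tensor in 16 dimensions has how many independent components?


A antisymmetric rank-2 tensor in d dimensions has d(d-1)/2 independent components.
d = 16
d(d-1)/2 = 16 * 15 / 2 = 240 / 2 = 120

120


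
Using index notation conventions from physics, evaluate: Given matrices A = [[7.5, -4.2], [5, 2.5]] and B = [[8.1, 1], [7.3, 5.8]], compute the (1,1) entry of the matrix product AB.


(AB)_{ij} = sum_k A_{ik} B_{kj}.
For i=1, j=1:
A_{11} * B_{11} = 7.5 * 8.1 = 60.75
A_{12} * B_{21} = -4.2 * 7.3 = -30.66
Sum = 60.75 + -30.66 = 30.09

30.09


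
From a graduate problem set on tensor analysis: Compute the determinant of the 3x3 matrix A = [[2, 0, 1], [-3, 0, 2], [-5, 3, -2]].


Expanding along the first row, det(A) = a11*M_11 - a12*M_12 + a13*M_13, where M_1j is the (1,j) minor.
Minor M_11 = 0*-2 - 2*3 = -6
Minor M_12 = -3*-2 - 2*-5 = 16
Minor M_13 = -3*3 - 0*-5 = -9
det = 2*(-6) - 0*(16) + 1*(-9)
    = -12 - 0 + -9
    = -21

-21


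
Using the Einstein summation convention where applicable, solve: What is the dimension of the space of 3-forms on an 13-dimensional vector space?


The dimension of the space of p-forms on an n-dimensional space is C(n, p).
n = 13, p = 3
C(13, 3) = 13! / (3! * 10!) = 286

286


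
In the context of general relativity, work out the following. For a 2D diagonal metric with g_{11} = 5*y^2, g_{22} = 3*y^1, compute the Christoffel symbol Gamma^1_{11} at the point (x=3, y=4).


For a diagonal metric, Gamma^k_{ij} = (1/2) g^{kk} (dg_{ik}/dx_j + dg_{jk}/dx_i - dg_{ij}/dx_k).
The metric is diagonal, so g_{ab} = 0 for a != b.
At the given point: g_{11} = 80, g_{22} = 12
g^{11} = 1/80
dg_{11}/dx_1 = dg_{11}/dx_1 = 0
dg_{11}/dx_1 = dg_{11}/dx_1 = 0
dg_{11}/dx_1 = dg_{11}/dx_1 = 0
Numerator = 0 + 0 - 0 = 0
Gamma^1_{11} = 0 / (2 * 80) = 0

0


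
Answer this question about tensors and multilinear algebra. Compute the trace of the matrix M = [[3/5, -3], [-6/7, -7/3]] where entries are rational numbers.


The trace is the sum of diagonal entries.
Diagonal: M[1,1] = 3/5, M[2,2] = -7/3
Tr(M) = 3/5 + -7/3
Computing step by step:
After adding M[1,1]: 3/5
After adding M[2,2]: -26/15
Tr(M) = -26/15

-26/15


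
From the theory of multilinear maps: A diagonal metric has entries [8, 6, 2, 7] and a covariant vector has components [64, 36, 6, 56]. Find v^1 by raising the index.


To raise an index with a diagonal metric: v^i = v_i / g_{ii}.
For index 1: v_1 = 64, g_{11} = 8
v^1 = 64 / 8 = 8

8


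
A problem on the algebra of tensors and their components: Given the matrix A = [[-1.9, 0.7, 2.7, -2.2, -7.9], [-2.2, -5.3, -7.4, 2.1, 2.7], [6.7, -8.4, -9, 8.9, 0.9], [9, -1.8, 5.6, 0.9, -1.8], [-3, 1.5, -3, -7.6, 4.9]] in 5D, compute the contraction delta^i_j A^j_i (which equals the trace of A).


The contraction (trace) of a rank-2 tensor is the sum of its diagonal elements.
Diagonal entries: A[1,1] = -1.9, A[2,2] = -5.3, A[3,3] = -9, A[4,4] = 0.9, A[5,5] = 4.9
Tr(A) = -1.9 + -5.3 + -9 + 0.9 + 4.9 = -10.4

-10.4


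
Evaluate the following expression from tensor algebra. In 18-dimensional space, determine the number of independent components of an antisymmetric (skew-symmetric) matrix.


An antisymmetric rank-2 tensor satisfies A_{ij} = -A_{ji}, so diagonal entries are zero.
The independent components are the upper-triangular entries: C(n, 2) = n(n-1)/2.
n = 18
C(18, 2) = 18 * 17 / 2 = 306 / 2 = 153

153


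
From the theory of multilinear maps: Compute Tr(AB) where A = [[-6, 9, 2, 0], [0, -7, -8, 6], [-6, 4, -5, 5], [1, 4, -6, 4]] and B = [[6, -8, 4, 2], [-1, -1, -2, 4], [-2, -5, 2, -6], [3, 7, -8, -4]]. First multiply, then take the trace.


Tr(AB) = sum_i (AB)_{ii} where (AB)_{ii} = sum_k A_{ik} B_{ki}.
(AB)_{11} = -6*6 + 9*-1 + 2*-2 + 0*3 = -49
(AB)_{22} = 0*-8 + -7*-1 + -8*-5 + 6*7 = 89
(AB)_{33} = -6*4 + 4*-2 + -5*2 + 5*-8 = -82
(AB)_{44} = 1*2 + 4*4 + -6*-6 + 4*-4 = 38
Tr(AB) = -49 + 89 + -82 + 38 = -4

-4


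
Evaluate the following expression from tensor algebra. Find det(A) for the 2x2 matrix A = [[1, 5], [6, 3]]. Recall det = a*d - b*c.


For a 2x2 matrix [[a, b], [c, d]], det = a*d - b*c.
a = 1, b = 5, c = 6, d = 3
a*d = 1 * 3 = 3
b*c = 5 * 6 = 30
det = 3 - 30 = -27

-27


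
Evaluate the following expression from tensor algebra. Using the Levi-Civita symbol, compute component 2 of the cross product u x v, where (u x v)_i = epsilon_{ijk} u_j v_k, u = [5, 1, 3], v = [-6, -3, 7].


(u x v)_2 = sum_{j,k} epsilon_{2jk} u_j v_k. Only permutations of (1,2,3) contribute; the two non-zero terms are:
eps_{213} u_1 v_3 = -1 * 5 * 7 = -35
eps_{231} u_3 v_1 = 1 * 3 * -6 = -18
(u x v)_2 = -53

-53


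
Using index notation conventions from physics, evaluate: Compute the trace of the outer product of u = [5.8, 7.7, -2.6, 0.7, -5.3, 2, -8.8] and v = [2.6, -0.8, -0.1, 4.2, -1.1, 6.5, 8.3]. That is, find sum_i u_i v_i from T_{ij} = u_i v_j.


The outer product gives T_{ij} = u_i v_j.
The trace (contraction) is Tr(T) = sum_i T_{ii} = sum_i u_i v_i.
Diagonal entries:
T_{11} = u_1 * v_1 = 5.8 * 2.6 = 15.08
T_{22} = u_2 * v_2 = 7.7 * -0.8 = -6.16
T_{33} = u_3 * v_3 = -2.6 * -0.1 = 0.26
T_{44} = u_4 * v_4 = 0.7 * 4.2 = 2.94
T_{55} = u_5 * v_5 = -5.3 * -1.1 = 5.83
T_{66} = u_6 * v_6 = 2 * 6.5 = 13
T_{77} = u_7 * v_7 = -8.8 * 8.3 = -73.04
Tr(T) = 15.08 + -6.16 + 0.26 + 2.94 + 5.83 + 13 + -73.04 = -42.09

-42.09


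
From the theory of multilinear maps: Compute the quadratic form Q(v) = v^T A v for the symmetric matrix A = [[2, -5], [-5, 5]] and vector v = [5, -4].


First compute Av:
(Av)_1 = 2*5 + -5*-4 = 30
(Av)_2 = -5*5 + 5*-4 = -45
Av = [30, -45]
Then v^T (Av) = 5*30 + -4*-45
= 150 + 180 = 330

330


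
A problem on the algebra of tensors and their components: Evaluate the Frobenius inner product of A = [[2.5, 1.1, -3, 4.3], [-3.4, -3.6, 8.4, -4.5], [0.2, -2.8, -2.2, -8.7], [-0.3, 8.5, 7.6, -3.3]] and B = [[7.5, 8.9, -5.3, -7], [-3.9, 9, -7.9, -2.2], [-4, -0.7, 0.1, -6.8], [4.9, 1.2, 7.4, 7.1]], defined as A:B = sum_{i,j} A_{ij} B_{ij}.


A:B = sum over all i,j of A_{ij} * B_{ij}.
Row 1: 2.5*7.5=18.75, 1.1*8.9=9.79, -3*-5.3=15.9, 4.3*-7=-30.1 => row sum = 14.34
Row 2: -3.4*-3.9=13.26, -3.6*9=-32.4, 8.4*-7.9=-66.36, -4.5*-2.2=9.9 => row sum = -75.6
Row 3: 0.2*-4=-0.8, -2.8*-0.7=1.96, -2.2*0.1=-0.22, -8.7*-6.8=59.16 => row sum = 60.1
Row 4: -0.3*4.9=-1.47, 8.5*1.2=10.2, 7.6*7.4=56.24, -3.3*7.1=-23.43 => row sum = 41.54
Total = 14.34 + -75.6 + 60.1 + 41.54 = 40.38

40.38


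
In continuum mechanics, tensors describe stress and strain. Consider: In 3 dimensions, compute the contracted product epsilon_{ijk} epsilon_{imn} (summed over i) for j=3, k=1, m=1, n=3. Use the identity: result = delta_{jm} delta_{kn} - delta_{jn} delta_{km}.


Using the identity: epsilon_{ijk} epsilon_{imn} = delta_{jm} delta_{kn} - delta_{jn} delta_{km}.
delta_{31} = 0
delta_{13} = 0
delta_{33} = 1
delta_{11} = 1
Result = 0 * 0 - 1 * 1 = 0 - 1 = -1

-1


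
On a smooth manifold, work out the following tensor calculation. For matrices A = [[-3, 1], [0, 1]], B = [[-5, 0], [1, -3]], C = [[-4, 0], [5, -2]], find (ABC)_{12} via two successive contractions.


(ABC)_{12} = sum_m (AB)_{1m} C_{m2}. First compute row 1 of AB.
(AB)_{11} = -3*-5 + 1*1 = 16
(AB)_{12} = -3*0 + 1*-3 = -3
Now contract with column 2 of C:
(AB)_{11} * C_{12} = 16 * 0 = 0
(AB)_{12} * C_{22} = -3 * -2 = 6
(ABC)_{12} = 0 + 6 = 6

6


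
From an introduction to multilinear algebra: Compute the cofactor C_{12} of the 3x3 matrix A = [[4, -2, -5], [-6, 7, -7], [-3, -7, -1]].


To find cofactor C_{12}, delete row 1 and column 2.
The resulting 2x2 submatrix is: [[-6, -7], [-3, -1]]
Minor M_{12} = -6*-1 - -7*-3
  = 6 - 21 = -15
Sign = (-1)^(1+2) = (-1)^3 = -1
Cofactor C_{12} = -1 * -15 = 15

15


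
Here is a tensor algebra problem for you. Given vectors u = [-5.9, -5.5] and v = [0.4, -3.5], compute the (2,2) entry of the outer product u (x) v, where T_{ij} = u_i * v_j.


The outer product entry T_{ij} = u_i * v_j.
We need i=2, j=2.
u_2 = -5.5, v_2 = -3.5
T_{2,2} = -5.5 * -3.5 = 19.25

19.25


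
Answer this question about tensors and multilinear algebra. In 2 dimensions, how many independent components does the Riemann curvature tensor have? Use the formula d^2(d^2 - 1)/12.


The Riemann tensor in d dimensions has d^2(d^2 - 1)/12 independent components.
d = 2, so d^2 = 4
d^2 - 1 = 3
d^2(d^2 - 1) = 4 * 3 = 12
Divide by 12: 12 / 12 = 1

1


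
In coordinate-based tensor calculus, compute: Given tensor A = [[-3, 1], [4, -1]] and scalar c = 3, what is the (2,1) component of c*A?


Scalar multiplication: (cA)_{ij} = c * A_{ij}.
c = 3
A_{21} = 4
(cA)_{21} = 3 * 4 = 12

12


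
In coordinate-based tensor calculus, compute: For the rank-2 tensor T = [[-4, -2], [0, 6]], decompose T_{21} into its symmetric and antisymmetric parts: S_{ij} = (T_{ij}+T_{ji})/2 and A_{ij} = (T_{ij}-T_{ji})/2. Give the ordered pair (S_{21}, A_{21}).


T_{21} = 0
T_{12} = -2
S_{21} = (0 + -2)/2 = -2/2 = -1
A_{21} = (0 - -2)/2 = 2/2 = 1
Check: S + A = -1 + 1 = 0 = T_{21}.

(-1, 1)


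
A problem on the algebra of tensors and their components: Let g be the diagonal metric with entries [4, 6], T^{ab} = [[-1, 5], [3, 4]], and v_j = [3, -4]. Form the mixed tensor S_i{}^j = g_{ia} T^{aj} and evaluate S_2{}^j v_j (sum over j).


Step 1: lower the first index. For a diagonal metric, g_{ia} T^{aj} = g_{ii} T^{ij} (no sum on i).
g_{22} = 6
S_2{}^1 = 6 * T^{21} = 6 * 3 = 18
S_2{}^2 = 6 * T^{22} = 6 * 4 = 24
Step 2: contract S_2{}^j with v_j.
S_2{}^1 * v_1 = 18 * 3 = 54
S_2{}^2 * v_2 = 24 * -4 = -96
Result = 54 + -96 = -42

-42


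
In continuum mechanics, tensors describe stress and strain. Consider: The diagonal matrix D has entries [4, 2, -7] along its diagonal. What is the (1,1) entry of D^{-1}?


For a diagonal matrix, the inverse has entries (D^{-1})_{ii} = 1/d_{ii}.
The diagonal entries are: d_{11} = 4, d_{22} = 2, d_{33} = -7
We need (D^{-1})_{11} = 1/d_{11} = 1/4 = 1/4

1/4


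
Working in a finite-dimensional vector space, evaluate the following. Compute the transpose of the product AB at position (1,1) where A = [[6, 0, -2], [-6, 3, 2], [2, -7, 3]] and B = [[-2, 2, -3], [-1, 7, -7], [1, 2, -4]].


(AB)^T_{ij} = (AB)_{ji} = sum_k A_{jk} B_{ki}.
For i=1, j=1 we need (AB)_{11}:
A_{11} * B_{11} = 6 * -2 = -12
A_{12} * B_{21} = 0 * -1 = 0
A_{13} * B_{31} = -2 * 1 = -2
Sum = -12 + 0 + -2 = -14

-14


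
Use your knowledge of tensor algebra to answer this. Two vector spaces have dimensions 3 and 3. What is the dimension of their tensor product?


The dimension of a tensor product is the product of dimensions.
dim(V) = 3, dim(W) = 3
dim(V (x) W) = 3 * 3 = 9

9


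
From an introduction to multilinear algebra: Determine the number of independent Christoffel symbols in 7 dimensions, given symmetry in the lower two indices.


Christoffel symbols Gamma^k_{ij} are symmetric in i,j, so there are d * d(d+1)/2 independent symbols.
d = 7
d(d+1)/2 = 7 * 8 / 2 = 28
Total = 7 * 28 = 196

196


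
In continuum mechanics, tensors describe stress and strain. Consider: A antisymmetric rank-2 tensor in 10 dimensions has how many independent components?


A antisymmetric rank-2 tensor in d dimensions has d(d-1)/2 independent components.
d = 10
d(d-1)/2 = 10 * 9 / 2 = 90 / 2 = 45

45


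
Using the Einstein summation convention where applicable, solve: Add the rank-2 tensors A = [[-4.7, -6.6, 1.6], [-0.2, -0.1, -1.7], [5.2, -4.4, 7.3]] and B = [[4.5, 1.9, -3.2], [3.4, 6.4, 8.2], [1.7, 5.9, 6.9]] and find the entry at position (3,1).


Tensor addition is component-wise: (A + B)_{ij} = A_{ij} + B_{ij}.
A_{31} = 5.2
B_{31} = 1.7
(A + B)_{31} = 5.2 + 1.7 = 6.9

6.9


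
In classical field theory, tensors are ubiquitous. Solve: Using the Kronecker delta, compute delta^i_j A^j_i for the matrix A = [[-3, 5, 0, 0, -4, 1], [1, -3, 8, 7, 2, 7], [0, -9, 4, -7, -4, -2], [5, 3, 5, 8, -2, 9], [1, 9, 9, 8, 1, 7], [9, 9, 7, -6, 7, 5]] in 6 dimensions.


The contraction (trace) of a rank-2 tensor is the sum of its diagonal elements.
Diagonal entries: A[1,1] = -3, A[2,2] = -3, A[3,3] = 4, A[4,4] = 8, A[5,5] = 1, A[6,6] = 5
Tr(A) = -3 + -3 + 4 + 8 + 1 + 5 = 12

12


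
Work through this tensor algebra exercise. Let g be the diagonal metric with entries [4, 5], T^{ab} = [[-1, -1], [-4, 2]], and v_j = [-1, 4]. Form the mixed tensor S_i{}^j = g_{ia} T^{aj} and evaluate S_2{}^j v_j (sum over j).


Step 1: lower the first index. For a diagonal metric, g_{ia} T^{aj} = g_{ii} T^{ij} (no sum on i).
g_{22} = 5
S_2{}^1 = 5 * T^{21} = 5 * -4 = -20
S_2{}^2 = 5 * T^{22} = 5 * 2 = 10
Step 2: contract S_2{}^j with v_j.
S_2{}^1 * v_1 = -20 * -1 = 20
S_2{}^2 * v_2 = 10 * 4 = 40
Result = 20 + 40 = 60

60


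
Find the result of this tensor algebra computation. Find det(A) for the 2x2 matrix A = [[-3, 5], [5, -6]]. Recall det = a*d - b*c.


For a 2x2 matrix [[a, b], [c, d]], det = a*d - b*c.
a = -3, b = 5, c = 5, d = -6
a*d = -3 * -6 = 18
b*c = 5 * 5 = 25
det = 18 - 25 = -7

-7


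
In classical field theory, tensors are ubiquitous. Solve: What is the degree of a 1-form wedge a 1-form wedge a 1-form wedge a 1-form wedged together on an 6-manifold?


The degree of a wedge product is the sum of the degrees of the individual forms.
Degrees: 1, 1, 1, 1
Total degree = 1 + 1 + 1 + 1 = 4

4


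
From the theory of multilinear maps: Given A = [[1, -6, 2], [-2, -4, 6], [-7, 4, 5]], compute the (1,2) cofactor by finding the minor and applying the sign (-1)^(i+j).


To find cofactor C_{12}, delete row 1 and column 2.
The resulting 2x2 submatrix is: [[-2, 6], [-7, 5]]
Minor M_{12} = -2*5 - 6*-7
  = -10 - -42 = 32
Sign = (-1)^(1+2) = (-1)^3 = -1
Cofactor C_{12} = -1 * 32 = -32

-32


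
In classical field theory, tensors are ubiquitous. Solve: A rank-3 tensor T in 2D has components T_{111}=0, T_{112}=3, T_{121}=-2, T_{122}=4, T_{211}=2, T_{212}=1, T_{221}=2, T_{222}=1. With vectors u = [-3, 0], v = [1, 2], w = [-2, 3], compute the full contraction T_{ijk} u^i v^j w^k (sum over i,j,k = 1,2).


S = sum over i,j,k of T_{ijk} u_i v_j w_k. Expanding all 8 terms:
T_{111}*u_1*v_1*w_1 = 0*-3*1*-2 = 0  (running total: 0)
T_{112}*u_1*v_1*w_2 = 3*-3*1*3 = -27  (running total: -27)
T_{121}*u_1*v_2*w_1 = -2*-3*2*-2 = -24  (running total: -51)
T_{122}*u_1*v_2*w_2 = 4*-3*2*3 = -72  (running total: -123)
T_{211}*u_2*v_1*w_1 = 2*0*1*-2 = 0  (running total: -123)
T_{212}*u_2*v_1*w_2 = 1*0*1*3 = 0  (running total: -123)
T_{221}*u_2*v_2*w_1 = 2*0*2*-2 = 0  (running total: -123)
T_{222}*u_2*v_2*w_2 = 1*0*2*3 = 0  (running total: -123)
S = -123

-123


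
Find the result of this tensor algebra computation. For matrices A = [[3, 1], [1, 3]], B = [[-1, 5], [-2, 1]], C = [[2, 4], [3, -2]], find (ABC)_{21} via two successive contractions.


(ABC)_{21} = sum_m (AB)_{2m} C_{m1}. First compute row 2 of AB.
(AB)_{21} = 1*-1 + 3*-2 = -7
(AB)_{22} = 1*5 + 3*1 = 8
Now contract with column 1 of C:
(AB)_{21} * C_{11} = -7 * 2 = -14
(AB)_{22} * C_{21} = 8 * 3 = 24
(ABC)_{21} = -14 + 24 = 10

10


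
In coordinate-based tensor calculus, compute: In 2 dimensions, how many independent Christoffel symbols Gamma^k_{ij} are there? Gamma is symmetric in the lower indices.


Christoffel symbols Gamma^k_{ij} are symmetric in i,j, so there are d * d(d+1)/2 independent symbols.
d = 2
d(d+1)/2 = 2 * 3 / 2 = 3
Total = 2 * 3 = 6

6
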